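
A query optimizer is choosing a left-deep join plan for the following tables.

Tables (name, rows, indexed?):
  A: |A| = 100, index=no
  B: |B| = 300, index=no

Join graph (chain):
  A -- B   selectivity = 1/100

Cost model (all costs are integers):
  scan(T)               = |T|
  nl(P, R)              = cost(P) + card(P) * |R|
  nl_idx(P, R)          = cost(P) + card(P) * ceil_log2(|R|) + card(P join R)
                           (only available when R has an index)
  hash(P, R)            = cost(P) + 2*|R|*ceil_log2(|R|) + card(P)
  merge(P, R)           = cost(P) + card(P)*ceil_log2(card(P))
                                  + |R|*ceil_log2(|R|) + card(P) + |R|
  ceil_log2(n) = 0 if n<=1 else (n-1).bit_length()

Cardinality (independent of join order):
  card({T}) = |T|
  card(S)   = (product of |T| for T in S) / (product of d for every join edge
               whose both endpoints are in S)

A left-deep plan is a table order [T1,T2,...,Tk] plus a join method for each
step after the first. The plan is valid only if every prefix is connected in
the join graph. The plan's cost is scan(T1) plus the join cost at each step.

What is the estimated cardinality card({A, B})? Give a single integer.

Tables in S: A(100), B(300)
Edges inside S: A-B(d=100)
numerator = 100 * 300 = 30000
denominator = 100 = 100
card(S) = 30000 / 100 = 300

300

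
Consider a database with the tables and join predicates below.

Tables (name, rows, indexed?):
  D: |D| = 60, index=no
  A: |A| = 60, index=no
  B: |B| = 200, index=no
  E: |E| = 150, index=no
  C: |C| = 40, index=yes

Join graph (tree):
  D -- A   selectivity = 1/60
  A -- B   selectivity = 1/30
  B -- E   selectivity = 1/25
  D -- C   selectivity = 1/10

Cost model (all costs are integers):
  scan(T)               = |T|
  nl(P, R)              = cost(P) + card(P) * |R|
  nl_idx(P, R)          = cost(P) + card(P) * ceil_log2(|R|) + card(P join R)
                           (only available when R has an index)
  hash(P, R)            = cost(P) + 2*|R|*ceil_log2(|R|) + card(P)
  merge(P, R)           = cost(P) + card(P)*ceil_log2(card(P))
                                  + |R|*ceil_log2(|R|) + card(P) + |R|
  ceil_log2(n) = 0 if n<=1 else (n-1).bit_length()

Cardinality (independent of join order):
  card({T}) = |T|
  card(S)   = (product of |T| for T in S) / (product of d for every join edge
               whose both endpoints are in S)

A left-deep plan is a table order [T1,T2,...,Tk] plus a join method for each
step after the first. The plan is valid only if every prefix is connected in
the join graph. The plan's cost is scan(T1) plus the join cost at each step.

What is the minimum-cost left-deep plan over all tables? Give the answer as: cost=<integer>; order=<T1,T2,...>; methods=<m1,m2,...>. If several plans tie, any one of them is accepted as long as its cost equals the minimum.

Selinger DP (subsets sized 1..n):
  {D}: scan cost=60, card=60
  {A}: scan cost=60, card=60
  {B}: scan cost=200, card=200
  {E}: scan cost=150, card=150
  {C}: scan cost=40, card=40
  {AD}: card=60; try (D,hash)→840, (A,hash)→840, (D,merge)→900, (A,merge)→900, (D,nl)→3660, (A,nl)→3660; best=840 via (D,hash)
  {CD}: card=240; try (C,hash)→600, (C,nl_idx)→660, (D,merge)→740, (C,merge)→760, (D,hash)→800, (D,nl)→2440 …(+1); best=600 via (C,hash)
  {AB}: card=400; try (A,hash)→1120, (B,merge)→2280, (A,merge)→2420, (B,hash)→3320, (B,nl)→12060, (A,nl)→12200; best=1120 via (A,hash)
  {BE}: card=1200; try (E,hash)→2800, (B,merge)→3300, (E,merge)→3350, (B,hash)→3500, (B,nl)→30150, (E,nl)→30200; best=2800 via (E,hash)
  {ABD}: card=400; try (D,hash)→2240, (B,merge)→3060, (B,hash)→4100, (D,merge)→5540, (B,nl)→12840, (D,nl)→25120; best=2240 via (D,hash)
  {ACD}: card=240; try (C,hash)→1380, (C,nl_idx)→1440, (C,merge)→1540, (A,hash)→1560, (A,merge)→3180, (C,nl)→3240 …(+1); best=1380 via (C,hash)
  {ABE}: card=2400; try (E,hash)→3920, (A,hash)→4720, (E,merge)→6470, (A,merge)→17620, (E,nl)→61120, (A,nl)→74800; best=3920 via (E,hash)
  {ABDE}: card=2400; try (E,hash)→5040, (D,hash)→7040, (E,merge)→7590, (D,merge)→35540, (E,nl)→62240, (D,nl)→147920; best=5040 via (E,hash)
  {ABCD}: card=1600; try (C,hash)→3120, (B,hash)→4820, (B,merge)→5340, (C,nl_idx)→6240, (C,merge)→6520, (C,nl)→18240 …(+1); best=3120 via (C,hash)
  {ABCDE}: card=9600; try (E,hash)→7120, (C,hash)→7920, (E,merge)→23670, (C,nl_idx)→29040, (C,merge)→36520, (C,nl)→101040 …(+1); best=7120 via (E,hash)

cost=7120; order=B,A,D,C,E; methods=hash,hash,hash,hash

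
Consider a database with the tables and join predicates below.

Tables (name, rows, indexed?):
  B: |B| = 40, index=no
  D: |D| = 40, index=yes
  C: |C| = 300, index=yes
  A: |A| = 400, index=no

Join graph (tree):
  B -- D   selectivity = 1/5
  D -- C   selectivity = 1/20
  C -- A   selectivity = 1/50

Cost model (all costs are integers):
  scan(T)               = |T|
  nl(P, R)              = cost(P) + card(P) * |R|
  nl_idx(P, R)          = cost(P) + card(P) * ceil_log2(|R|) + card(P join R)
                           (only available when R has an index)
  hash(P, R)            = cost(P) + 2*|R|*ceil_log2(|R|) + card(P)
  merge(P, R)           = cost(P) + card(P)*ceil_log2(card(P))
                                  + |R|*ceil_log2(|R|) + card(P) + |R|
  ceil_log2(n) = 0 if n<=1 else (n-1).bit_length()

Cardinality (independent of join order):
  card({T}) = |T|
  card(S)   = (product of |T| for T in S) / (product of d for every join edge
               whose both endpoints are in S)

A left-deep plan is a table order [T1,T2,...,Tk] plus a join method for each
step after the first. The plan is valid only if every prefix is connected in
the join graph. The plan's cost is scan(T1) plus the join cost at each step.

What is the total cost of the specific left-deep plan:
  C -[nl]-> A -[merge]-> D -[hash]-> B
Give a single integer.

step 1: scan C: cost=300, card=300
step 2: join A via nl
    card(P join A) = 300*400/(50) = 2400
    cost = 300 + 300*400 = 120300
step 3: join D via merge
    card(P join D) = 2400*40/(20) = 4800
    cost = 120300 + 2400*12 + 40*6 + 2400 + 40 = 151780
step 4: join B via hash
    card(P join B) = 4800*40/(5) = 38400
    cost = 151780 + 2*40*6 + 4800 = 157060

157060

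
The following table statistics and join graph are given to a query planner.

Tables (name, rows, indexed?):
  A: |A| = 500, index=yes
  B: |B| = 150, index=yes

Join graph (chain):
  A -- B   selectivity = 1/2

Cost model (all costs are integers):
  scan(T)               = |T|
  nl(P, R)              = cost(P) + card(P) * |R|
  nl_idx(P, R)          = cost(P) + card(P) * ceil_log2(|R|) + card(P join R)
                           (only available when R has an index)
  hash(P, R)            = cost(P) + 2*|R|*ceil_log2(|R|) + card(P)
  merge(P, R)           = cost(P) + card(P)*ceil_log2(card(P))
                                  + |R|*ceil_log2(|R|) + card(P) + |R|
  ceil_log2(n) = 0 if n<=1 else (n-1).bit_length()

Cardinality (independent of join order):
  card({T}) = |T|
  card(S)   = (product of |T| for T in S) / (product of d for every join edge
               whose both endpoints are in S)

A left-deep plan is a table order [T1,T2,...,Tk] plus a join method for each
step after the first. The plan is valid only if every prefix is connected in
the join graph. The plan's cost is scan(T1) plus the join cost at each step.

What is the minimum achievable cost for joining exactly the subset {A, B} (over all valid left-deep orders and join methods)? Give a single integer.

Selinger DP over subsets of {A,B}:
  {A}: scan cost=500, card=500
  {B}: scan cost=150, card=150
  {AB}: card=37500; try (B,hash)→3400, (A,merge)→6500, (B,merge)→6850, (A,hash)→9300, (A,nl_idx)→39000, (B,nl_idx)→42000 …(+2); best=3400 via (B,hash)

3400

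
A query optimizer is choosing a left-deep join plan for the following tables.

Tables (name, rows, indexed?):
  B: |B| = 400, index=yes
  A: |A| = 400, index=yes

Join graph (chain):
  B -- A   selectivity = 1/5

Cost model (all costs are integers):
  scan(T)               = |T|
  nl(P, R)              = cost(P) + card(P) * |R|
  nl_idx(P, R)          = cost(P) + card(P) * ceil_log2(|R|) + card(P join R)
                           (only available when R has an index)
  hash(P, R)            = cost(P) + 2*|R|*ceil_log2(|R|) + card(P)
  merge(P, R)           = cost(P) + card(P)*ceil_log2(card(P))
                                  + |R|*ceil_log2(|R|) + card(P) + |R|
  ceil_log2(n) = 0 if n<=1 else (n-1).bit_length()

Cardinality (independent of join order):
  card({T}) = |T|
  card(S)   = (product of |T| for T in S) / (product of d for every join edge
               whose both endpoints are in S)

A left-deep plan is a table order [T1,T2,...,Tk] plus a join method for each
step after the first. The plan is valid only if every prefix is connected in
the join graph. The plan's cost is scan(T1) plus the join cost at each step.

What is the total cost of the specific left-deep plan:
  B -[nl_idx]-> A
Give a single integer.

36000

step 1: scan B: cost=400, card=400
step 2: join A via nl_idx
    card(P join A) = 400*400/(5) = 32000
    cost = 400 + 400*9 + 32000 = 36000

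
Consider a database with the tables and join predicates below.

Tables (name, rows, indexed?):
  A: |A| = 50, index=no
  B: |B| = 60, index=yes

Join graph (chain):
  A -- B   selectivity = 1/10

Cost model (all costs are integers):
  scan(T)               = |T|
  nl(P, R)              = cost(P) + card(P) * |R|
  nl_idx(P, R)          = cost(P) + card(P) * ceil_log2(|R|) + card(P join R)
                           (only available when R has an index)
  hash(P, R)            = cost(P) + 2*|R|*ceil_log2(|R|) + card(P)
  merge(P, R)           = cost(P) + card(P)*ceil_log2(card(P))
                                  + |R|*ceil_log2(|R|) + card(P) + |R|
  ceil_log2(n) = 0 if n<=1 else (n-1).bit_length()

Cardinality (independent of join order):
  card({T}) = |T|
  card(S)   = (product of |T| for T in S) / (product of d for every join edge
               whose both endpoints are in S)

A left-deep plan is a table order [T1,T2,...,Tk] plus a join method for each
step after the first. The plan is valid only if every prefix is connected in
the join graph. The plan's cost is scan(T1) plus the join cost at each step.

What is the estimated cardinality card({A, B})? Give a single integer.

300

Tables in S: A(50), B(60)
Edges inside S: A-B(d=10)
numerator = 50 * 60 = 3000
denominator = 10 = 10
card(S) = 3000 / 10 = 300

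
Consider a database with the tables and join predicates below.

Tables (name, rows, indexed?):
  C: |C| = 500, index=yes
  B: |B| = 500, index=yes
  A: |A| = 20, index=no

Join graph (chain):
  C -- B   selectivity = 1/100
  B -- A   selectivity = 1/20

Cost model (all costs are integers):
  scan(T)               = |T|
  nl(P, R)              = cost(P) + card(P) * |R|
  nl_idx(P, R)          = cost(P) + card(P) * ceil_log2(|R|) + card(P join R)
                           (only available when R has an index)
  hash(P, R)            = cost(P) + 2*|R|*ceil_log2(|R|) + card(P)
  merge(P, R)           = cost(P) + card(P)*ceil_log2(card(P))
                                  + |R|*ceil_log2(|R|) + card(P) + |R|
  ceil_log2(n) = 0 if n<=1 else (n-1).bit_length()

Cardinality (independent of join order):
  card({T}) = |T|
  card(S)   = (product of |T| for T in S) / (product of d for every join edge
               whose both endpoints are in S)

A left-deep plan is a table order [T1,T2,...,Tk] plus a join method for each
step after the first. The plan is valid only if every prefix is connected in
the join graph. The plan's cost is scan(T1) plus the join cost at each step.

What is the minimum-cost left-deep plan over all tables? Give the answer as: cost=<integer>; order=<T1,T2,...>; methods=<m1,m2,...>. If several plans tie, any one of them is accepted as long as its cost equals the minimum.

cost=7700; order=A,B,C; methods=nl_idx,nl_idx

Selinger DP (subsets sized 1..n):
  {C}: scan cost=500, card=500
  {B}: scan cost=500, card=500
  {A}: scan cost=20, card=20
  {BC}: card=2500; try (C,nl_idx)→7500, (B,nl_idx)→7500, (C,hash)→10000, (B,hash)→10000, (C,merge)→10500, (B,merge)→10500 …(+2); best=7500 via (C,nl_idx)
  {AB}: card=500; try (B,nl_idx)→700, (A,hash)→1200, (B,merge)→5140, (A,merge)→5620, (B,hash)→9040, (B,nl)→10020 …(+1); best=700 via (B,nl_idx)
  {ABC}: card=2500; try (C,nl_idx)→7700, (C,hash)→10200, (A,hash)→10200, (C,merge)→10700, (A,merge)→40120, (A,nl)→57500 …(+1); best=7700 via (C,nl_idx)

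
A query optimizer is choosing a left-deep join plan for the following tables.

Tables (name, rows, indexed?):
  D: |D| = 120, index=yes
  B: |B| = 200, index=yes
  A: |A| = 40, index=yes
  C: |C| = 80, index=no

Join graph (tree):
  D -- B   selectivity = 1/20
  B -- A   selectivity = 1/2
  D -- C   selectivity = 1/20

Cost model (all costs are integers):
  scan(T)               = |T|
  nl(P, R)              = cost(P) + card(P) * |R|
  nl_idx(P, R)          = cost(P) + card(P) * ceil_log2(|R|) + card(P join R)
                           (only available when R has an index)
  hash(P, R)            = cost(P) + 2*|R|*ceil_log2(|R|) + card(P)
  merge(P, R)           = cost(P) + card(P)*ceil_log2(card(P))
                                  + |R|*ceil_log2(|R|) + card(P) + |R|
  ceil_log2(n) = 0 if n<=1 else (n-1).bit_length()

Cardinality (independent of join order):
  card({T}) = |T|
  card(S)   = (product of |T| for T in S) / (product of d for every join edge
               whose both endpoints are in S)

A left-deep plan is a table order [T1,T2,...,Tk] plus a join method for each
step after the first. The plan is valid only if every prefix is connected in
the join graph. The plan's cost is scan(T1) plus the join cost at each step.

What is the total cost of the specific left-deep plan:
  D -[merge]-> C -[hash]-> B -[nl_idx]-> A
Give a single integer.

step 1: scan D: cost=120, card=120
step 2: join C via merge
    card(P join C) = 120*80/(20) = 480
    cost = 120 + 120*7 + 80*7 + 120 + 80 = 1720
step 3: join B via hash
    card(P join B) = 480*200/(20) = 4800
    cost = 1720 + 2*200*8 + 480 = 5400
step 4: join A via nl_idx
    card(P join A) = 4800*40/(2) = 96000
    cost = 5400 + 4800*6 + 96000 = 130200

130200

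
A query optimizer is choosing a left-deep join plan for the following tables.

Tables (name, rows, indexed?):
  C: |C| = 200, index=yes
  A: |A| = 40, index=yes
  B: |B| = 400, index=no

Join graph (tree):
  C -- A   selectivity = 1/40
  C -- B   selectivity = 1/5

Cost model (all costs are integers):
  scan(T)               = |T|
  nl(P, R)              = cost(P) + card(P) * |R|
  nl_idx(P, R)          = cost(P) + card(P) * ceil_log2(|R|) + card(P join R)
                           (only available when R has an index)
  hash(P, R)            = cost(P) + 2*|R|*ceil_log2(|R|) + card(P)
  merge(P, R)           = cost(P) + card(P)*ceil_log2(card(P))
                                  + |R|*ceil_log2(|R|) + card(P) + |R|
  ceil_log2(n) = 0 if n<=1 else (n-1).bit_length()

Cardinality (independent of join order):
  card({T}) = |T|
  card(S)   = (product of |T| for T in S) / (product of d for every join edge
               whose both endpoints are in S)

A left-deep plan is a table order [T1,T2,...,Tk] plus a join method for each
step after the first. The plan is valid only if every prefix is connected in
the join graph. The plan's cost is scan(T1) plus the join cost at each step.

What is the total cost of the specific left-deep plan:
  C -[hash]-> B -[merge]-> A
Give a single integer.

step 1: scan C: cost=200, card=200
step 2: join B via hash
    card(P join B) = 200*400/(5) = 16000
    cost = 200 + 2*400*9 + 200 = 7600
step 3: join A via merge
    card(P join A) = 16000*40/(40) = 16000
    cost = 7600 + 16000*14 + 40*6 + 16000 + 40 = 247880

247880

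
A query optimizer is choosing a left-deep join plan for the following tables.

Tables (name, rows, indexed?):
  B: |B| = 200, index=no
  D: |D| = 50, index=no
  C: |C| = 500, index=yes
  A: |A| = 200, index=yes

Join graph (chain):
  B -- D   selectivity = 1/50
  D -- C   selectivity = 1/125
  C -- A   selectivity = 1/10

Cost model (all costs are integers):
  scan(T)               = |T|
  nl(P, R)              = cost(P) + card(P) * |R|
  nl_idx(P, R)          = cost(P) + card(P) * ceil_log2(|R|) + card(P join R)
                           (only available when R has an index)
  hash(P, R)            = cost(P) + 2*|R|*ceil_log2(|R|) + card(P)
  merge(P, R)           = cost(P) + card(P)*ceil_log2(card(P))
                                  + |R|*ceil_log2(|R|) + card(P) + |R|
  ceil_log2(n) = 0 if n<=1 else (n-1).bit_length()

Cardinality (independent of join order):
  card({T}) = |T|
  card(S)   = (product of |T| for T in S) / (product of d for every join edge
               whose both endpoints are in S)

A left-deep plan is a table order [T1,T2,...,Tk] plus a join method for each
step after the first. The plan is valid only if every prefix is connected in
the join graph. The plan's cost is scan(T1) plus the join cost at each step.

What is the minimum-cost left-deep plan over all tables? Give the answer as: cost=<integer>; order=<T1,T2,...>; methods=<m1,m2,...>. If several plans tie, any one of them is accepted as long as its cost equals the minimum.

cost=7600; order=B,D,C,A; methods=hash,nl_idx,hash

Selinger DP (subsets sized 1..n):
  {B}: scan cost=200, card=200
  {D}: scan cost=50, card=50
  {C}: scan cost=500, card=500
  {A}: scan cost=200, card=200
  {BD}: card=200; try (D,hash)→1000, (B,merge)→2200, (D,merge)→2350, (B,hash)→3300, (B,nl)→10050, (D,nl)→10200; best=1000 via (D,hash)
  {CD}: card=200; try (C,nl_idx)→700, (D,hash)→1600, (C,merge)→5400, (D,merge)→5850, (C,hash)→9100, (C,nl)→25050 …(+1); best=700 via (C,nl_idx)
  {AC}: card=10000; try (A,hash)→4200, (C,merge)→7000, (A,merge)→7300, (C,hash)→9400, (C,nl_idx)→12000, (A,nl_idx)→14500 …(+2); best=4200 via (A,hash)
  {BCD}: card=800; try (C,nl_idx)→3600, (B,hash)→4100, (B,merge)→4300, (C,merge)→7800, (C,hash)→10200, (B,nl)→40700 …(+1); best=3600 via (C,nl_idx)
  {ACD}: card=4000; try (A,hash)→4100, (A,merge)→4300, (A,nl_idx)→6300, (D,hash)→14800, (A,nl)→40700, (D,merge)→154550 …(+1); best=4100 via (A,hash)
  {ABCD}: card=16000; try (A,hash)→7600, (B,hash)→11300, (A,merge)→14200, (A,nl_idx)→26000, (B,merge)→57900, (A,nl)→163600 …(+1); best=7600 via (A,hash)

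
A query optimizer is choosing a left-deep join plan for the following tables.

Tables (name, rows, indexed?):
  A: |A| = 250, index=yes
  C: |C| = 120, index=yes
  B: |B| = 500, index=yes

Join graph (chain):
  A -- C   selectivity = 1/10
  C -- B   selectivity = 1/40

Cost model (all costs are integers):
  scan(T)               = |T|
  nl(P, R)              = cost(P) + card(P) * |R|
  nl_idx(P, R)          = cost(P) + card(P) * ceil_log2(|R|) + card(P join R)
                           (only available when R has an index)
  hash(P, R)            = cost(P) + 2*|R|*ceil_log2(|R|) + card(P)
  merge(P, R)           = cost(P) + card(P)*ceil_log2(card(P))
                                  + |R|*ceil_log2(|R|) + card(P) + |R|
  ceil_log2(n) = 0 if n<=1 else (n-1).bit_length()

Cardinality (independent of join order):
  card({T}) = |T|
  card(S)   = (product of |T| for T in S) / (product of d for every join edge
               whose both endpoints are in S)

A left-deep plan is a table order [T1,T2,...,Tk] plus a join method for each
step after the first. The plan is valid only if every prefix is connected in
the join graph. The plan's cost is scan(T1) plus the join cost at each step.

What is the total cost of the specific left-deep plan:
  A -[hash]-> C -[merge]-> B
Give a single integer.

step 1: scan A: cost=250, card=250
step 2: join C via hash
    card(P join C) = 250*120/(10) = 3000
    cost = 250 + 2*120*7 + 250 = 2180
step 3: join B via merge
    card(P join B) = 3000*500/(40) = 37500
    cost = 2180 + 3000*12 + 500*9 + 3000 + 500 = 46180

46180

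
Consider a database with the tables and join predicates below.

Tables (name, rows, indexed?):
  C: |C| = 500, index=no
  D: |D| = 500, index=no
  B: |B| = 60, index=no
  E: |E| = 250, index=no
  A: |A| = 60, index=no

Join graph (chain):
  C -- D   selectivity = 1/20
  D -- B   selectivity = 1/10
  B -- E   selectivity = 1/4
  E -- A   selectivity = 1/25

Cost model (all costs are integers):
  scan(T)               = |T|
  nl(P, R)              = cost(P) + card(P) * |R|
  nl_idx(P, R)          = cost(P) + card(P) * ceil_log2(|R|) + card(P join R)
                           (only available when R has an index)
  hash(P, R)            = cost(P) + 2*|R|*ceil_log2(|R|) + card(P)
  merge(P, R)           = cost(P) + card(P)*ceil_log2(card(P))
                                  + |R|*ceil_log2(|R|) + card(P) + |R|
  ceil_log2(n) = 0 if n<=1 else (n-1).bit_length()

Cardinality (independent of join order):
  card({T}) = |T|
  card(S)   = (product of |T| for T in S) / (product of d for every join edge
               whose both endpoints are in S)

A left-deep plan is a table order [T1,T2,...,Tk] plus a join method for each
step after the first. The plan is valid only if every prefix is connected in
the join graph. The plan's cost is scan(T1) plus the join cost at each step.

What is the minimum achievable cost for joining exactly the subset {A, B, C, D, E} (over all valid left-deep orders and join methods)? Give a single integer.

Selinger DP over subsets of {A,B,C,D,E}:
  {C}: scan cost=500, card=500
  {D}: scan cost=500, card=500
  {B}: scan cost=60, card=60
  {E}: scan cost=250, card=250
  {A}: scan cost=60, card=60
  {CD}: card=12500; try (D,hash)→10000, (C,hash)→10000, (D,merge)→10500, (C,merge)→10500, (D,nl)→250500, (C,nl)→250500; best=10000 via (D,hash)
  {BD}: card=3000; try (B,hash)→1720, (D,merge)→5480, (B,merge)→5920, (D,hash)→9120, (D,nl)→30060, (B,nl)→30500; best=1720 via (B,hash)
  {BE}: card=3750; try (B,hash)→1220, (E,merge)→2730, (B,merge)→2920, (E,hash)→4120, (E,nl)→15060, (B,nl)→15250; best=1220 via (B,hash)
  {AE}: card=600; try (A,hash)→1220, (E,merge)→2730, (A,merge)→2920, (E,hash)→4120, (E,nl)→15060, (A,nl)→15250; best=1220 via (A,hash)
  {BCD}: card=75000; try (C,hash)→13720, (B,hash)→23220, (C,merge)→45720, (B,merge)→197920, (B,nl)→760000, (C,nl)→1501720; best=13720 via (C,hash)
  {BDE}: card=187500; try (E,hash)→8720, (D,hash)→13970, (E,merge)→42970, (D,merge)→54970, (E,nl)→751720, (D,nl)→1876220; best=8720 via (E,hash)
  {ABE}: card=9000; try (B,hash)→2540, (A,hash)→5690, (B,merge)→8240, (B,nl)→37220, (A,merge)→50390, (A,nl)→226220; best=2540 via (B,hash)
  {BCDE}: card=4687500; try (E,hash)→92720, (C,hash)→205220, (E,merge)→1365970, (C,merge)→3576220, (E,nl)→18763720, (C,nl)→93758720; best=92720 via (E,hash)
  {ABDE}: card=450000; try (D,hash)→20540, (D,merge)→142540, (A,hash)→196940, (A,merge)→3571640, (D,nl)→4502540, (A,nl)→11258720; best=20540 via (D,hash)
  {ABCDE}: card=11250000; try (C,hash)→479540, (A,hash)→4780940, (C,merge)→9025540, (A,merge)→112593140, (C,nl)→225020540, (A,nl)→281342720; best=479540 via (C,hash)

479540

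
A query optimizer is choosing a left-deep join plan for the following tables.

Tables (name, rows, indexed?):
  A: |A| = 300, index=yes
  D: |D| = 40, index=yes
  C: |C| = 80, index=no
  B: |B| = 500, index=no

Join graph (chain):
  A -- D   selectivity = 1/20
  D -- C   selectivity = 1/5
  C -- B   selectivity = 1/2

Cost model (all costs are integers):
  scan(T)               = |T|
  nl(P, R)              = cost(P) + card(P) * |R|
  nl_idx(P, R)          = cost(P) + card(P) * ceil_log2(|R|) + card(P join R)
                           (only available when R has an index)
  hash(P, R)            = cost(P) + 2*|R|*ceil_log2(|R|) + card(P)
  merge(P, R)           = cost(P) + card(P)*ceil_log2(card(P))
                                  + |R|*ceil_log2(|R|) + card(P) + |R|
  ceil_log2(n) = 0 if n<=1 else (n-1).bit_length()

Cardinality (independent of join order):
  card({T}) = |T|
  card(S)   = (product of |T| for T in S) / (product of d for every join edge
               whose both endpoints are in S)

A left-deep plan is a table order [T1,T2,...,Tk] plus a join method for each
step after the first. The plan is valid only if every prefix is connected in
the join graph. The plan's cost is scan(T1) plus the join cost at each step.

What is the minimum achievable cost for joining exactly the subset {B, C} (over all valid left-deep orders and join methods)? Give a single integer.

Selinger DP over subsets of {B,C}:
  {C}: scan cost=80, card=80
  {B}: scan cost=500, card=500
  {BC}: card=20000; try (C,hash)→2120, (B,merge)→5720, (C,merge)→6140, (B,hash)→9160, (B,nl)→40080, (C,nl)→40500; best=2120 via (C,hash)

2120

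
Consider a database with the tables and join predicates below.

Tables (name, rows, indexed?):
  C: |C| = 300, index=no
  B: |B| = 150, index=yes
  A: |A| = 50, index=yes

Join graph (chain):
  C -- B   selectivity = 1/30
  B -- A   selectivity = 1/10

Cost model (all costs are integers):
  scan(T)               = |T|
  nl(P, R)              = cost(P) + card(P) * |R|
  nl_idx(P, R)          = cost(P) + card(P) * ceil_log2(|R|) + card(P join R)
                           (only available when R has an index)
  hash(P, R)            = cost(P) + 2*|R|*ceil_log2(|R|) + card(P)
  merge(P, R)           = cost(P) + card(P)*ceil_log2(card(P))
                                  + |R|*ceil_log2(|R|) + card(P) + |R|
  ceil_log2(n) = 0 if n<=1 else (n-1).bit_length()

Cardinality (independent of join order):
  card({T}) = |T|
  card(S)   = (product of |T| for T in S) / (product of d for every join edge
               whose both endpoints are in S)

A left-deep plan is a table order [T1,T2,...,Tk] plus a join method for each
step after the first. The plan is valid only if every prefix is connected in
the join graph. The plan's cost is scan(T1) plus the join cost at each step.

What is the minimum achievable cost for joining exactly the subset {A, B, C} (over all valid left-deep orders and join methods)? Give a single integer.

Selinger DP over subsets of {A,B,C}:
  {C}: scan cost=300, card=300
  {B}: scan cost=150, card=150
  {A}: scan cost=50, card=50
  {BC}: card=1500; try (B,hash)→3000, (B,nl_idx)→4200, (C,merge)→4500, (B,merge)→4650, (C,hash)→5700, (C,nl)→45150 …(+1); best=3000 via (B,hash)
  {AB}: card=750; try (A,hash)→900, (B,nl_idx)→1200, (B,merge)→1750, (A,nl_idx)→1800, (A,merge)→1850, (B,hash)→2500 …(+2); best=900 via (A,hash)
  {ABC}: card=7500; try (A,hash)→5100, (C,hash)→7050, (C,merge)→12150, (A,nl_idx)→19500, (A,merge)→21350, (A,nl)→78000 …(+1); best=5100 via (A,hash)

5100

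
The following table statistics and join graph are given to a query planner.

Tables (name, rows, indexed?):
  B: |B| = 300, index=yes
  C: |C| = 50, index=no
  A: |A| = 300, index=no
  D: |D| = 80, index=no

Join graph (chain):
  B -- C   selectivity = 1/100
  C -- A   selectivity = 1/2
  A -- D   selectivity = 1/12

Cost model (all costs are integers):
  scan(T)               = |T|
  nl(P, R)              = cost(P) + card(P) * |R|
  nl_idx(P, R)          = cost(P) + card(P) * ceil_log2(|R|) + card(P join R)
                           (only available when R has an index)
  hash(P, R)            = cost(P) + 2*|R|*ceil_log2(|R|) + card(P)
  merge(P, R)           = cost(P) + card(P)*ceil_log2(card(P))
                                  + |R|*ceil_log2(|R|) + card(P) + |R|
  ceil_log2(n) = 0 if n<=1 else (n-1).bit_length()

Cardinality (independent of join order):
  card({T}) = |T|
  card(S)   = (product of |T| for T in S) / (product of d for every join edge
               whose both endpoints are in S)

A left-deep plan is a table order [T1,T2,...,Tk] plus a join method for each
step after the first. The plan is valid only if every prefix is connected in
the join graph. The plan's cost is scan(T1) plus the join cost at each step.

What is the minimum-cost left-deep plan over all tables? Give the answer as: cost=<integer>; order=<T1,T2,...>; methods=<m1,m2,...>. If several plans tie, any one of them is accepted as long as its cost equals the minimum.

cost=28620; order=C,B,A,D; methods=nl_idx,merge,hash

Selinger DP (subsets sized 1..n):
  {B}: scan cost=300, card=300
  {C}: scan cost=50, card=50
  {A}: scan cost=300, card=300
  {D}: scan cost=80, card=80
  {BC}: card=150; try (B,nl_idx)→650, (C,hash)→1200, (B,merge)→3400, (C,merge)→3650, (B,hash)→5500, (B,nl)→15050 …(+1); best=650 via (B,nl_idx)
  {AC}: card=7500; try (C,hash)→1200, (A,merge)→3400, (C,merge)→3650, (A,hash)→5500, (A,nl)→15050, (C,nl)→15300; best=1200 via (C,hash)
  {AD}: card=2000; try (D,hash)→1720, (A,merge)→3720, (D,merge)→3940, (A,hash)→5560, (A,nl)→24080, (D,nl)→24300; best=1720 via (D,hash)
  {ABC}: card=22500; try (A,merge)→5000, (A,hash)→6200, (B,hash)→14100, (A,nl)→45650, (B,nl_idx)→91200, (B,merge)→109200 …(+1); best=5000 via (A,merge)
  {ACD}: card=50000; try (C,hash)→4320, (D,hash)→9820, (C,merge)→26070, (C,nl)→101720, (D,merge)→106840, (D,nl)→601200; best=4320 via (C,hash)
  {ABCD}: card=150000; try (D,hash)→28620, (B,hash)→59720, (D,merge)→365640, (B,nl_idx)→604320, (B,merge)→857320, (D,nl)→1805000 …(+1); best=28620 via (D,hash)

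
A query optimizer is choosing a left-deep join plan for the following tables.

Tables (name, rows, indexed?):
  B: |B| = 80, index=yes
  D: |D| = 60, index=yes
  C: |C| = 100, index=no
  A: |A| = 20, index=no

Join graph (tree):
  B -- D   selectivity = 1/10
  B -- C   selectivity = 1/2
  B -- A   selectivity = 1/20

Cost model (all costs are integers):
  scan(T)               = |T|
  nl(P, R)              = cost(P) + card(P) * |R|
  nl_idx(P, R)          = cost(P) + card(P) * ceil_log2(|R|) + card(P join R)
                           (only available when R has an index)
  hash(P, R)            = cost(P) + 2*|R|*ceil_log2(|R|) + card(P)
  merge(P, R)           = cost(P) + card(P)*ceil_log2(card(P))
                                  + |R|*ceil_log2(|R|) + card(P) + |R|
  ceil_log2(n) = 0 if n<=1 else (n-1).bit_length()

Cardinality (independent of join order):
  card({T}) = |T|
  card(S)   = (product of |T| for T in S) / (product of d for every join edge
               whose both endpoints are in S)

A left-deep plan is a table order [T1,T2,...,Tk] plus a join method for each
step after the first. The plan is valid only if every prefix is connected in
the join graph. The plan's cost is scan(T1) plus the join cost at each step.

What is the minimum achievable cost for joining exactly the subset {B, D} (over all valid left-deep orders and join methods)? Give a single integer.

Selinger DP over subsets of {B,D}:
  {B}: scan cost=80, card=80
  {D}: scan cost=60, card=60
  {BD}: card=480; try (D,hash)→880, (B,nl_idx)→960, (D,nl_idx)→1040, (B,merge)→1120, (D,merge)→1140, (B,hash)→1240 …(+2); best=880 via (D,hash)

880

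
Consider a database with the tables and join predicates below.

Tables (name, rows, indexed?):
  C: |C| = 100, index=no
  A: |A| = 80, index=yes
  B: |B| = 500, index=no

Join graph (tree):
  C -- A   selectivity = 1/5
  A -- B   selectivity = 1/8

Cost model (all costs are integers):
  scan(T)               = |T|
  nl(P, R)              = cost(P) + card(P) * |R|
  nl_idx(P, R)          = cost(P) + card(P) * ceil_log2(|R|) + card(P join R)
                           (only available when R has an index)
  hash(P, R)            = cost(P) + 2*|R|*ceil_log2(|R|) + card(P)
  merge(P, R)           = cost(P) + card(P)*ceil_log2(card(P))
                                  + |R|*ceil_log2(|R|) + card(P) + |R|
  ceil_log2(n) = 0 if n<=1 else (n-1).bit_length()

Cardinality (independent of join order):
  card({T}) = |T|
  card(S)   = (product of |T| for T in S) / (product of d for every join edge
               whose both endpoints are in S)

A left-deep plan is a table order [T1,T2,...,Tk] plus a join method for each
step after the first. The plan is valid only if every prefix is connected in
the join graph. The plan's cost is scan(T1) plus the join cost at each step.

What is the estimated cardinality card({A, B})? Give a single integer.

5000

Tables in S: A(80), B(500)
Edges inside S: A-B(d=8)
numerator = 80 * 500 = 40000
denominator = 8 = 8
card(S) = 40000 / 8 = 5000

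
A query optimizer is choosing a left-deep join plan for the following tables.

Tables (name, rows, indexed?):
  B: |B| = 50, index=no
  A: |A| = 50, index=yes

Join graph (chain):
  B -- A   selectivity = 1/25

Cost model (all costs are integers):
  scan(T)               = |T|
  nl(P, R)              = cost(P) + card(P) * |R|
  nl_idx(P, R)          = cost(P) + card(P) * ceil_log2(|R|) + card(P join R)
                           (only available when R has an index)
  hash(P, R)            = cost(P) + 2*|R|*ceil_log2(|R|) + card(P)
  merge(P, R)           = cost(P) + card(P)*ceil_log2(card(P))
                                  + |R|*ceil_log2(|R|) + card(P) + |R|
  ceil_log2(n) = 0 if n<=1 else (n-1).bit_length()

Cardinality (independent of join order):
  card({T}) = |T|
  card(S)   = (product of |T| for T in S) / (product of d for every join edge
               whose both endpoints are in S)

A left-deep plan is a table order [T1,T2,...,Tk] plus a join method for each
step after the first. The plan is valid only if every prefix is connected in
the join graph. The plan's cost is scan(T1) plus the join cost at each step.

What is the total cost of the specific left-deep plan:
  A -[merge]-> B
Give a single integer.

step 1: scan A: cost=50, card=50
step 2: join B via merge
    card(P join B) = 50*50/(25) = 100
    cost = 50 + 50*6 + 50*6 + 50 + 50 = 750

750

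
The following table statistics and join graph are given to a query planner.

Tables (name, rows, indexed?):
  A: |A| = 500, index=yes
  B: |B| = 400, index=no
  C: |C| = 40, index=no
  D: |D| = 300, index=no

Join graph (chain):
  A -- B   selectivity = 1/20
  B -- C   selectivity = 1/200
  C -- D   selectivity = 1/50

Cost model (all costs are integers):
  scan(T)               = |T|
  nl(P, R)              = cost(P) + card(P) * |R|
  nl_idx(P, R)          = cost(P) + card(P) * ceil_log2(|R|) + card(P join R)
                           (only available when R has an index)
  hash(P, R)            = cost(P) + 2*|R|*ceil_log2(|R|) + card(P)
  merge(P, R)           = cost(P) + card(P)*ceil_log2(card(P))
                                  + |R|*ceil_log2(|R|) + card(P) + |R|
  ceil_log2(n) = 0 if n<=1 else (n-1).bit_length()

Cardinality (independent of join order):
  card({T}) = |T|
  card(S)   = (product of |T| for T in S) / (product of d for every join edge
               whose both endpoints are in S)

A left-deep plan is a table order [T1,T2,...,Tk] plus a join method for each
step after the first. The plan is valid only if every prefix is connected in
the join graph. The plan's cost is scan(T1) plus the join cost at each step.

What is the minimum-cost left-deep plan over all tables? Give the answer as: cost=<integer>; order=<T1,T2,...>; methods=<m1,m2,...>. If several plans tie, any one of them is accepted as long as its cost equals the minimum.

cost=11400; order=B,C,A,D; methods=hash,nl_idx,hash

Selinger DP (subsets sized 1..n):
  {A}: scan cost=500, card=500
  {B}: scan cost=400, card=400
  {C}: scan cost=40, card=40
  {D}: scan cost=300, card=300
  {AB}: card=10000; try (B,hash)→8200, (A,merge)→9400, (B,merge)→9500, (A,hash)→9800, (A,nl_idx)→14000, (A,nl)→200400 …(+1); best=8200 via (B,hash)
  {BC}: card=80; try (C,hash)→1280, (B,merge)→4320, (C,merge)→4680, (B,hash)→7280, (B,nl)→16040, (C,nl)→16400; best=1280 via (C,hash)
  {CD}: card=240; try (C,hash)→1080, (D,merge)→3320, (C,merge)→3580, (D,hash)→5480, (D,nl)→12040, (C,nl)→12300; best=1080 via (C,hash)
  {ABC}: card=2000; try (A,nl_idx)→4000, (A,merge)→6920, (A,hash)→10360, (C,hash)→18680, (A,nl)→41280, (C,merge)→158480 …(+1); best=4000 via (A,nl_idx)
  {BCD}: card=480; try (D,merge)→4920, (D,hash)→6760, (B,merge)→7240, (B,hash)→8520, (D,nl)→25280, (B,nl)→97080; best=4920 via (D,merge)
  {ABCD}: card=12000; try (D,hash)→11400, (A,hash)→14400, (A,merge)→14720, (A,nl_idx)→21240, (D,merge)→31000, (A,nl)→244920 …(+1); best=11400 via (D,hash)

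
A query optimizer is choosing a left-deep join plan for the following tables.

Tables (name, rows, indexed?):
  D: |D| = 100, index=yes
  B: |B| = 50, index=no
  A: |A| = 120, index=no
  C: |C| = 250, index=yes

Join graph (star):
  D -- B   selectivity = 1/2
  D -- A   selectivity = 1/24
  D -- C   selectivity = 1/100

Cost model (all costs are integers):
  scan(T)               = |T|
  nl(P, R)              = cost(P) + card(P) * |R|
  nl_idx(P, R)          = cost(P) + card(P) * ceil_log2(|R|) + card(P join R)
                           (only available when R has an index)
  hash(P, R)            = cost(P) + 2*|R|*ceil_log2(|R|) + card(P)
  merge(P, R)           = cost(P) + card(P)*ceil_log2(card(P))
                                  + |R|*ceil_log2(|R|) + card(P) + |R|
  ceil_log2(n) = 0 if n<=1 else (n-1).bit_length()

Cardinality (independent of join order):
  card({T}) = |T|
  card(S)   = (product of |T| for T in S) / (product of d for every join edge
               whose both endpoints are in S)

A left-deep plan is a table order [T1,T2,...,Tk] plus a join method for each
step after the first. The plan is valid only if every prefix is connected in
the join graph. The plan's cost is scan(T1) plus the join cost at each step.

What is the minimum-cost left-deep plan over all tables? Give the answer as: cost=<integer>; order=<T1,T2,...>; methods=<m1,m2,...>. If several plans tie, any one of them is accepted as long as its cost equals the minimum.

cost=4930; order=D,C,A,B; methods=nl_idx,hash,hash

Selinger DP (subsets sized 1..n):
  {D}: scan cost=100, card=100
  {B}: scan cost=50, card=50
  {A}: scan cost=120, card=120
  {C}: scan cost=250, card=250
  {BD}: card=2500; try (B,hash)→800, (D,merge)→1200, (B,merge)→1250, (D,hash)→1500, (D,nl_idx)→2900, (D,nl)→5050 …(+1); best=800 via (B,hash)
  {AD}: card=500; try (D,nl_idx)→1460, (D,hash)→1640, (A,merge)→1860, (D,merge)→1880, (A,hash)→1880, (A,nl)→12100 …(+1); best=1460 via (D,nl_idx)
  {CD}: card=250; try (C,nl_idx)→1150, (D,hash)→1900, (D,nl_idx)→2250, (C,merge)→3150, (D,merge)→3300, (C,hash)→4200 …(+2); best=1150 via (C,nl_idx)
  {ABD}: card=12500; try (B,hash)→2560, (A,hash)→4980, (B,merge)→6810, (B,nl)→26460, (A,merge)→34260, (A,nl)→300800; best=2560 via (B,hash)
  {BCD}: card=6250; try (B,hash)→2000, (B,merge)→3750, (C,hash)→7300, (B,nl)→13650, (C,nl_idx)→27050, (C,merge)→35550 …(+1); best=2000 via (B,hash)
  {ACD}: card=1250; try (A,hash)→3080, (A,merge)→4360, (C,hash)→5960, (C,nl_idx)→6710, (C,merge)→8710, (A,nl)→31150 …(+1); best=3080 via (A,hash)
  {ABCD}: card=31250; try (B,hash)→4930, (A,hash)→9930, (B,merge)→18430, (C,hash)→19060, (B,nl)→65580, (A,merge)→90460 …(+4); best=4930 via (B,hash)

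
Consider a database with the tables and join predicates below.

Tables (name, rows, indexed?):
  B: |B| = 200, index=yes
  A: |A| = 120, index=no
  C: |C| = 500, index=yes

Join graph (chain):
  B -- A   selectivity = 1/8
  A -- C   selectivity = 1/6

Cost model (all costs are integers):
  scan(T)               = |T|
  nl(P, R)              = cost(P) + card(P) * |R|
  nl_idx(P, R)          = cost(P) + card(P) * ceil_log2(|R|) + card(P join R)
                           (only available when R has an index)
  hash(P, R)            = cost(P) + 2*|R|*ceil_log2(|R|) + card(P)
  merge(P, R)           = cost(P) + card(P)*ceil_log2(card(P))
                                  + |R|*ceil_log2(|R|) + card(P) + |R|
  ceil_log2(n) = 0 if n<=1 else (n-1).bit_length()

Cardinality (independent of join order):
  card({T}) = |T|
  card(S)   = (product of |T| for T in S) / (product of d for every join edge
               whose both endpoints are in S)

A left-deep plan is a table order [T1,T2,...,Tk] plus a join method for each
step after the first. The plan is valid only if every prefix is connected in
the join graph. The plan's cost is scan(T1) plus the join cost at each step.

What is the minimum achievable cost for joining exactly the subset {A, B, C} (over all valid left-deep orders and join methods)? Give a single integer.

14080

Selinger DP over subsets of {A,B,C}:
  {B}: scan cost=200, card=200
  {A}: scan cost=120, card=120
  {C}: scan cost=500, card=500
  {AB}: card=3000; try (A,hash)→2080, (B,merge)→2880, (A,merge)→2960, (B,hash)→3440, (B,nl_idx)→4080, (B,nl)→24120 …(+1); best=2080 via (A,hash)
  {AC}: card=10000; try (A,hash)→2680, (C,merge)→6080, (A,merge)→6460, (C,hash)→9240, (C,nl_idx)→11200, (C,nl)→60120 …(+1); best=2680 via (A,hash)
  {ABC}: card=250000; try (C,hash)→14080, (B,hash)→15880, (C,merge)→46080, (B,merge)→154480, (C,nl_idx)→279080, (B,nl_idx)→332680 …(+2); best=14080 via (C,hash)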